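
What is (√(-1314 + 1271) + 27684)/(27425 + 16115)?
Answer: 6921/10885 + I*√43/43540 ≈ 0.63583 + 0.00015061*I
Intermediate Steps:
(√(-1314 + 1271) + 27684)/(27425 + 16115) = (√(-43) + 27684)/43540 = (I*√43 + 27684)*(1/43540) = (27684 + I*√43)*(1/43540) = 6921/10885 + I*√43/43540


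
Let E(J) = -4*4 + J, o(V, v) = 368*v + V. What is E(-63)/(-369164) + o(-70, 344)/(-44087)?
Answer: -46703884735/16275333268 ≈ -2.8696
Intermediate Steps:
o(V, v) = V + 368*v
E(J) = -16 + J
E(-63)/(-369164) + o(-70, 344)/(-44087) = (-16 - 63)/(-369164) + (-70 + 368*344)/(-44087) = -79*(-1/369164) + (-70 + 126592)*(-1/44087) = 79/369164 + 126522*(-1/44087) = 79/369164 - 126522/44087 = -46703884735/16275333268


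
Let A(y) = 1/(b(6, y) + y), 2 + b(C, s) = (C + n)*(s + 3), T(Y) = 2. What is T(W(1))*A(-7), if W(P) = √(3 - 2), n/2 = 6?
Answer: -2/81 ≈ -0.024691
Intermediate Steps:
n = 12 (n = 2*6 = 12)
W(P) = 1 (W(P) = √1 = 1)
b(C, s) = -2 + (3 + s)*(12 + C) (b(C, s) = -2 + (C + 12)*(s + 3) = -2 + (12 + C)*(3 + s) = -2 + (3 + s)*(12 + C))
A(y) = 1/(52 + 19*y) (A(y) = 1/((34 + 3*6 + 12*y + 6*y) + y) = 1/((34 + 18 + 12*y + 6*y) + y) = 1/((52 + 18*y) + y) = 1/(52 + 19*y))
T(W(1))*A(-7) = 2/(52 + 19*(-7)) = 2/(52 - 133) = 2/(-81) = 2*(-1/81) = -2/81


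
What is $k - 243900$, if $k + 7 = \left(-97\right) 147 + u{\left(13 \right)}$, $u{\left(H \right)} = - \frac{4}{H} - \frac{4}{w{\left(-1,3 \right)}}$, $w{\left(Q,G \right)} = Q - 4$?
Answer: $- \frac{16780758}{65} \approx -2.5817 \cdot 10^{5}$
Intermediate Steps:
$w{\left(Q,G \right)} = -4 + Q$
$u{\left(H \right)} = \frac{4}{5} - \frac{4}{H}$ ($u{\left(H \right)} = - \frac{4}{H} - \frac{4}{-4 - 1} = - \frac{4}{H} - \frac{4}{-5} = - \frac{4}{H} - - \frac{4}{5} = - \frac{4}{H} + \frac{4}{5} = \frac{4}{5} - \frac{4}{H}$)
$k = - \frac{927258}{65}$ ($k = -7 + \left(\left(-97\right) 147 + \left(\frac{4}{5} - \frac{4}{13}\right)\right) = -7 + \left(-14259 + \left(\frac{4}{5} - \frac{4}{13}\right)\right) = -7 + \left(-14259 + \frac{32}{65}\right) = -7 - \frac{926803}{65} = - \frac{927258}{65} \approx -14266.0$)
$k - 243900 = - \frac{927258}{65} - 243900 = - \frac{16780758}{65}$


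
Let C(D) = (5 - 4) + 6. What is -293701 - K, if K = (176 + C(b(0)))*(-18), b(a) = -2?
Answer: -290407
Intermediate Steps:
C(D) = 7 (C(D) = 1 + 6 = 7)
K = -3294 (K = (176 + 7)*(-18) = 183*(-18) = -3294)
-293701 - K = -293701 - 1*(-3294) = -293701 + 3294 = -290407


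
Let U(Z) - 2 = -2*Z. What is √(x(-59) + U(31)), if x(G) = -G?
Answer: I ≈ 1.0*I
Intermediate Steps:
U(Z) = 2 - 2*Z
√(x(-59) + U(31)) = √(-1*(-59) + (2 - 2*31)) = √(59 + (2 - 62)) = √(59 - 60) = √(-1) = I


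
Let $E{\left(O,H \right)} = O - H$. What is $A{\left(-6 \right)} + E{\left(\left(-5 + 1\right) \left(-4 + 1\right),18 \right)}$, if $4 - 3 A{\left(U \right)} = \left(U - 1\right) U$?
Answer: $- \frac{56}{3} \approx -18.667$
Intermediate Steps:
$A{\left(U \right)} = \frac{4}{3} - \frac{U \left(-1 + U\right)}{3}$ ($A{\left(U \right)} = \frac{4}{3} - \frac{\left(U - 1\right) U}{3} = \frac{4}{3} - \frac{\left(-1 + U\right) U}{3} = \frac{4}{3} - \frac{U \left(-1 + U\right)}{3}$)
$A{\left(-6 \right)} + E{\left(\left(-5 + 1\right) \left(-4 + 1\right),18 \right)} = \left(\frac{4}{3} - \frac{\left(-6\right)^{2}}{3} + \frac{1}{3} \left(-6\right)\right) - \left(18 - \left(-5 + 1\right) \left(-4 + 1\right)\right) = \left(\frac{4}{3} - 12 - 2\right) - 6 = \left(\frac{4}{3} - 12 - 2\right) + \left(12 - 18\right) = - \frac{38}{3} - 6 = - \frac{56}{3}$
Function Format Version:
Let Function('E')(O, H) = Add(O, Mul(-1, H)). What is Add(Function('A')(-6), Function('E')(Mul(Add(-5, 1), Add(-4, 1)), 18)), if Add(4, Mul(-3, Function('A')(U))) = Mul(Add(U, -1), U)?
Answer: Rational(-56, 3) ≈ -18.667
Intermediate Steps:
Function('A')(U) = Add(Rational(4, 3), Mul(Rational(-1, 3), U, Add(-1, U))) (Function('A')(U) = Add(Rational(4, 3), Mul(Rational(-1, 3), Mul(Add(U, -1), U))) = Add(Rational(4, 3), Mul(Rational(-1, 3), Mul(Add(-1, U), U))) = Add(Rational(4, 3), Mul(Rational(-1, 3), Mul(U, Add(-1, U)))) = Add(Rational(4, 3), Mul(Rational(-1, 3), U, Add(-1, U))))
Add(Function('A')(-6), Function('E')(Mul(Add(-5, 1), Add(-4, 1)), 18)) = Add(Add(Rational(4, 3), Mul(Rational(-1, 3), Pow(-6, 2)), Mul(Rational(1, 3), -6)), Add(Mul(Add(-5, 1), Add(-4, 1)), Mul(-1, 18))) = Add(Add(Rational(4, 3), Mul(Rational(-1, 3), 36), -2), Add(Mul(-4, -3), -18)) = Add(Add(Rational(4, 3), -12, -2), Add(12, -18)) = Add(Rational(-38, 3), -6) = Rational(-56, 3)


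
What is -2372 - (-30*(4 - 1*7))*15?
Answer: -3722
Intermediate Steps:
-2372 - (-30*(4 - 1*7))*15 = -2372 - (-30*(4 - 7))*15 = -2372 - (-30*(-3))*15 = -2372 - 90*15 = -2372 - 1*1350 = -2372 - 1350 = -3722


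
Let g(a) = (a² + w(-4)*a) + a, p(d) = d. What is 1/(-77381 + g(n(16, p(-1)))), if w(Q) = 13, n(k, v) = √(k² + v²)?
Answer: -19281/1487015251 - 7*√257/2974030502 ≈ -1.3004e-5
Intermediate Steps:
g(a) = a² + 14*a (g(a) = (a² + 13*a) + a = a² + 14*a)
1/(-77381 + g(n(16, p(-1)))) = 1/(-77381 + √(16² + (-1)²)*(14 + √(16² + (-1)²))) = 1/(-77381 + √(256 + 1)*(14 + √(256 + 1))) = 1/(-77381 + √257*(14 + √257))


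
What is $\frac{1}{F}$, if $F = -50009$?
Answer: $- \frac{1}{50009} \approx -1.9996 \cdot 10^{-5}$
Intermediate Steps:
$\frac{1}{F} = \frac{1}{-50009} = - \frac{1}{50009}$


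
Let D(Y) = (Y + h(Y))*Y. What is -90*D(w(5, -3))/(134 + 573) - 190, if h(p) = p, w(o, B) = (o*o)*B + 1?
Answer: -1120010/707 ≈ -1584.2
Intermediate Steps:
w(o, B) = 1 + B*o**2 (w(o, B) = o**2*B + 1 = B*o**2 + 1 = 1 + B*o**2)
D(Y) = 2*Y**2 (D(Y) = (Y + Y)*Y = (2*Y)*Y = 2*Y**2)
-90*D(w(5, -3))/(134 + 573) - 190 = -90*2*(1 - 3*5**2)**2/(134 + 573) - 190 = -90*2*(1 - 3*25)**2/707 - 190 = -90*2*(1 - 75)**2/707 - 190 = -90*2*(-74)**2/707 - 190 = -90*2*5476/707 - 190 = -985680/707 - 190 = -1120010/707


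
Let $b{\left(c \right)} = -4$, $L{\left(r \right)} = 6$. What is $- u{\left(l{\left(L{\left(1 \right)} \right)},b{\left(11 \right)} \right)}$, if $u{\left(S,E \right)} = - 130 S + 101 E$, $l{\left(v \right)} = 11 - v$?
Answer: $1054$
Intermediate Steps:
$- u{\left(l{\left(L{\left(1 \right)} \right)},b{\left(11 \right)} \right)} = - (- 130 \left(11 - 6\right) + 101 \left(-4\right)) = - (- 130 \left(11 - 6\right) - 404) = - (\left(-130\right) 5 - 404) = - (-650 - 404) = \left(-1\right) \left(-1054\right) = 1054$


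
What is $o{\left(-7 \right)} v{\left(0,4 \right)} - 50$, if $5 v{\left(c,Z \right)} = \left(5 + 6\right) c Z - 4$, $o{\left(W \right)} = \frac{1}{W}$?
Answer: $- \frac{1746}{35} \approx -49.886$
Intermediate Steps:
$v{\left(c,Z \right)} = - \frac{4}{5} + \frac{11 Z c}{5}$ ($v{\left(c,Z \right)} = \frac{\left(5 + 6\right) c Z - 4}{5} = \frac{11 c Z - 4}{5} = \frac{11 Z c - 4}{5} = \frac{-4 + 11 Z c}{5} = - \frac{4}{5} + \frac{11 Z c}{5}$)
$o{\left(-7 \right)} v{\left(0,4 \right)} - 50 = \frac{- \frac{4}{5} + \frac{11}{5} \cdot 4 \cdot 0}{-7} - 50 = - \frac{- \frac{4}{5} + 0}{7} - 50 = \left(- \frac{1}{7}\right) \left(- \frac{4}{5}\right) - 50 = \frac{4}{35} - 50 = - \frac{1746}{35}$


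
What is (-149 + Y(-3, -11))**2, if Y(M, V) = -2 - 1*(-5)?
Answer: 21316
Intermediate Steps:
Y(M, V) = 3 (Y(M, V) = -2 + 5 = 3)
(-149 + Y(-3, -11))**2 = (-149 + 3)**2 = (-146)**2 = 21316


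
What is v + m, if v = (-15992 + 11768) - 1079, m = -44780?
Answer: -50083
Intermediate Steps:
v = -5303 (v = -4224 - 1079 = -5303)
v + m = -5303 - 44780 = -50083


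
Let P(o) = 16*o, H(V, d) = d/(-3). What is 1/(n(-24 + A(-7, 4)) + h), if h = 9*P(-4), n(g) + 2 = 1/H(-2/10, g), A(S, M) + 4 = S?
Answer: -35/20227 ≈ -0.0017304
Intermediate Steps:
A(S, M) = -4 + S
H(V, d) = -d/3 (H(V, d) = d*(-1/3) = -d/3)
n(g) = -2 - 3/g (n(g) = -2 + 1/(-g/3) = -2 - 3/g)
h = -576 (h = 9*(16*(-4)) = 9*(-64) = -576)
1/(n(-24 + A(-7, 4)) + h) = 1/((-2 - 3/(-24 + (-4 - 7))) - 576) = 1/((-2 - 3/(-24 - 11)) - 576) = 1/((-2 - 3/(-35)) - 576) = 1/((-2 - 3*(-1/35)) - 576) = 1/((-2 + 3/35) - 576) = 1/(-67/35 - 576) = 1/(-20227/35) = -35/20227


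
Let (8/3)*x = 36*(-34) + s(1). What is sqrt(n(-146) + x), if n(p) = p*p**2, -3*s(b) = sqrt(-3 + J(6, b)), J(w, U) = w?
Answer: sqrt(-49801520 - 2*sqrt(3))/4 ≈ 1764.3*I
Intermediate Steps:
s(b) = -sqrt(3)/3 (s(b) = -sqrt(-3 + 6)/3 = -sqrt(3)/3)
n(p) = p**3
x = -459 - sqrt(3)/8 (x = 3*(36*(-34) - sqrt(3)/3)/8 = 3*(-1224 - sqrt(3)/3)/8 = -459 - sqrt(3)/8 ≈ -459.22)
sqrt(n(-146) + x) = sqrt((-146)**3 + (-459 - sqrt(3)/8)) = sqrt(-3112136 + (-459 - sqrt(3)/8)) = sqrt(-3112595 - sqrt(3)/8)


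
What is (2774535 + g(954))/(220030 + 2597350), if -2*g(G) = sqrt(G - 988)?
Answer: 554907/563476 - I*sqrt(34)/5634760 ≈ 0.98479 - 1.0348e-6*I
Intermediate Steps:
g(G) = -sqrt(-988 + G)/2 (g(G) = -sqrt(G - 988)/2 = -sqrt(-988 + G)/2)
(2774535 + g(954))/(220030 + 2597350) = (2774535 - sqrt(-988 + 954)/2)/(220030 + 2597350) = (2774535 - I*sqrt(34)/2)/2817380 = (2774535 - I*sqrt(34)/2)*(1/2817380) = 554907/563476 - I*sqrt(34)/5634760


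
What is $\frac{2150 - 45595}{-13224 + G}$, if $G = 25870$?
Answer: $- \frac{43445}{12646} \approx -3.4355$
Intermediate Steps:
$\frac{2150 - 45595}{-13224 + G} = \frac{2150 - 45595}{-13224 + 25870} = - \frac{43445}{12646}$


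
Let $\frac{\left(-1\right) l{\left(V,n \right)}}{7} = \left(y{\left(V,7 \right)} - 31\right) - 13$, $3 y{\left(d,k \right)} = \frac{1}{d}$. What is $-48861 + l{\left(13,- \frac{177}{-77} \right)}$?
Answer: $- \frac{1893574}{39} \approx -48553.0$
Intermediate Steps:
$y{\left(d,k \right)} = \frac{1}{3 d}$
$l{\left(V,n \right)} = 308 - \frac{7}{3 V}$ ($l{\left(V,n \right)} = - 7 \left(\left(\frac{1}{3 V} - 31\right) - 13\right) = - 7 \left(\left(-31 + \frac{1}{3 V}\right) - 13\right) = - 7 \left(-44 + \frac{1}{3 V}\right) = 308 - \frac{7}{3 V}$)
$-48861 + l{\left(13,- \frac{177}{-77} \right)} = -48861 + \left(308 - \frac{7}{3 \cdot 13}\right) = -48861 + \left(308 - \frac{7}{39}\right) = -48861 + \frac{12005}{39} = - \frac{1893574}{39}$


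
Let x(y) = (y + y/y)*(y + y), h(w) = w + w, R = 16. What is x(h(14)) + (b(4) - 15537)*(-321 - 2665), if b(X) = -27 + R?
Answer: 46427952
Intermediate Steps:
b(X) = -11 (b(X) = -27 + 16 = -11)
h(w) = 2*w
x(y) = 2*y*(1 + y) (x(y) = (y + 1)*(2*y) = (1 + y)*(2*y) = 2*y*(1 + y))
x(h(14)) + (b(4) - 15537)*(-321 - 2665) = 2*(2*14)*(1 + 2*14) + (-11 - 15537)*(-321 - 2665) = 2*28*(1 + 28) - 15548*(-2986) = 2*28*29 + 46426328 = 1624 + 46426328 = 46427952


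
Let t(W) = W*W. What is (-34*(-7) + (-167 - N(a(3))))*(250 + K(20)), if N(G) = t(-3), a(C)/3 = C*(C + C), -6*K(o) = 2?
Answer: 46438/3 ≈ 15479.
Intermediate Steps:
K(o) = -1/3 (K(o) = -1/6*2 = -1/3)
a(C) = 6*C**2 (a(C) = 3*(C*(C + C)) = 3*(C*(2*C)) = 3*(2*C**2) = 6*C**2)
t(W) = W**2
N(G) = 9 (N(G) = (-3)**2 = 9)
(-34*(-7) + (-167 - N(a(3))))*(250 + K(20)) = (-34*(-7) + (-167 - 1*9))*(250 - 1/3) = (238 + (-167 - 9))*(749/3) = (238 - 176)*(749/3) = 62*(749/3) = 46438/3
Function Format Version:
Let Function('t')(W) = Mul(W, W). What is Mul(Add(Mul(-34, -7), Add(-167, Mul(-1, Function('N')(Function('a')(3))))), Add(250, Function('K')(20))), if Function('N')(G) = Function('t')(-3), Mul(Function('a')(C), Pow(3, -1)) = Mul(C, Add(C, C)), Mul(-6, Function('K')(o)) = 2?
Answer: Rational(46438, 3) ≈ 15479.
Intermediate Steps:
Function('K')(o) = Rational(-1, 3) (Function('K')(o) = Mul(Rational(-1, 6), 2) = Rational(-1, 3))
Function('a')(C) = Mul(6, Pow(C, 2)) (Function('a')(C) = Mul(3, Mul(C, Add(C, C))) = Mul(3, Mul(C, Mul(2, C))) = Mul(3, Mul(2, Pow(C, 2))) = Mul(6, Pow(C, 2)))
Function('t')(W) = Pow(W, 2)
Function('N')(G) = 9 (Function('N')(G) = Pow(-3, 2) = 9)
Mul(Add(Mul(-34, -7), Add(-167, Mul(-1, Function('N')(Function('a')(3))))), Add(250, Function('K')(20))) = Mul(Add(Mul(-34, -7), Add(-167, Mul(-1, 9))), Add(250, Rational(-1, 3))) = Mul(Add(238, Add(-167, -9)), Rational(749, 3)) = Mul(Add(238, -176), Rational(749, 3)) = Mul(62, Rational(749, 3)) = Rational(46438, 3)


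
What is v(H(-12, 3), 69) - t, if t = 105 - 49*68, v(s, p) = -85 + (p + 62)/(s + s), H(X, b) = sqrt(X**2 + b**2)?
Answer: 3142 + 131*sqrt(17)/102 ≈ 3147.3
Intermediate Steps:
v(s, p) = -85 + (62 + p)/(2*s) (v(s, p) = -85 + (62 + p)/((2*s)) = -85 + (62 + p)*(1/(2*s)) = -85 + (62 + p)/(2*s))
t = -3227 (t = 105 - 3332 = -3227)
v(H(-12, 3), 69) - t = (62 + 69 - 170*sqrt((-12)**2 + 3**2))/(2*(sqrt((-12)**2 + 3**2))) - 1*(-3227) = (62 + 69 - 170*sqrt(144 + 9))/(2*(sqrt(144 + 9))) + 3227 = (62 + 69 - 510*sqrt(17))/(2*(sqrt(153))) + 3227 = (62 + 69 - 510*sqrt(17))/(2*((3*sqrt(17)))) + 3227 = (sqrt(17)/51)*(62 + 69 - 510*sqrt(17))/2 + 3227 = (sqrt(17)/51)*(131 - 510*sqrt(17))/2 + 3227 = sqrt(17)*(131 - 510*sqrt(17))/102 + 3227 = 3227 + sqrt(17)*(131 - 510*sqrt(17))/102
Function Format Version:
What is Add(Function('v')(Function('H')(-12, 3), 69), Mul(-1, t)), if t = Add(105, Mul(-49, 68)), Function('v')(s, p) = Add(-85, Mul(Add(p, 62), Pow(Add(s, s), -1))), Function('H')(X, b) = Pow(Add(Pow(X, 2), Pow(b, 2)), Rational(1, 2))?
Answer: Add(3142, Mul(Rational(131, 102), Pow(17, Rational(1, 2)))) ≈ 3147.3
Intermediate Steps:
Function('v')(s, p) = Add(-85, Mul(Rational(1, 2), Pow(s, -1), Add(62, p))) (Function('v')(s, p) = Add(-85, Mul(Add(62, p), Pow(Mul(2, s), -1))) = Add(-85, Mul(Add(62, p), Mul(Rational(1, 2), Pow(s, -1)))) = Add(-85, Mul(Rational(1, 2), Pow(s, -1), Add(62, p))))
t = -3227 (t = Add(105, -3332) = -3227)
Add(Function('v')(Function('H')(-12, 3), 69), Mul(-1, t)) = Add(Mul(Rational(1, 2), Pow(Pow(Add(Pow(-12, 2), Pow(3, 2)), Rational(1, 2)), -1), Add(62, 69, Mul(-170, Pow(Add(Pow(-12, 2), Pow(3, 2)), Rational(1, 2))))), Mul(-1, -3227)) = Add(Mul(Rational(1, 2), Pow(Pow(Add(144, 9), Rational(1, 2)), -1), Add(62, 69, Mul(-170, Pow(Add(144, 9), Rational(1, 2))))), 3227) = Add(Mul(Rational(1, 2), Pow(Pow(153, Rational(1, 2)), -1), Add(62, 69, Mul(-170, Pow(153, Rational(1, 2))))), 3227) = Add(Mul(Rational(1, 2), Pow(Mul(3, Pow(17, Rational(1, 2))), -1), Add(62, 69, Mul(-170, Mul(3, Pow(17, Rational(1, 2)))))), 3227) = Add(Mul(Rational(1, 2), Mul(Rational(1, 51), Pow(17, Rational(1, 2))), Add(62, 69, Mul(-510, Pow(17, Rational(1, 2))))), 3227) = Add(Mul(Rational(1, 2), Mul(Rational(1, 51), Pow(17, Rational(1, 2))), Add(131, Mul(-510, Pow(17, Rational(1, 2))))), 3227) = Add(Mul(Rational(1, 102), Pow(17, Rational(1, 2)), Add(131, Mul(-510, Pow(17, Rational(1, 2))))), 3227) = Add(3227, Mul(Rational(1, 102), Pow(17, Rational(1, 2)), Add(131, Mul(-510, Pow(17, Rational(1, 2))))))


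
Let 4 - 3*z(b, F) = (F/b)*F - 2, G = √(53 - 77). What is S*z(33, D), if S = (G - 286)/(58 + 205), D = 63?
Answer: 10894/263 - 838*I*√6/2893 ≈ 41.422 - 0.70953*I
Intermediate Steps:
G = 2*I*√6 (G = √(-24) = 2*I*√6 ≈ 4.899*I)
z(b, F) = 2 - F²/(3*b) (z(b, F) = 4/3 - ((F/b)*F - 2)/3 = 4/3 - (F²/b - 2)/3 = 4/3 - (-2 + F²/b)/3 = 4/3 + (⅔ - F²/(3*b)) = 2 - F²/(3*b))
S = -286/263 + 2*I*√6/263 (S = (2*I*√6 - 286)/(58 + 205) = (-286 + 2*I*√6)/263 = (-286 + 2*I*√6)*(1/263) = -286/263 + 2*I*√6/263 ≈ -1.0875 + 0.018627*I)
S*z(33, D) = (-286/263 + 2*I*√6/263)*(2 - ⅓*63²/33) = (-286/263 + 2*I*√6/263)*(2 - ⅓*3969*1/33) = (-286/263 + 2*I*√6/263)*(2 - 441/11) = (-286/263 + 2*I*√6/263)*(-419/11) = 10894/263 - 838*I*√6/2893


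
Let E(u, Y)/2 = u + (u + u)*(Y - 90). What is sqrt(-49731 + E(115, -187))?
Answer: I*sqrt(176921) ≈ 420.62*I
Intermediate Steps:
E(u, Y) = 2*u + 4*u*(-90 + Y) (E(u, Y) = 2*(u + (u + u)*(Y - 90)) = 2*(u + (2*u)*(-90 + Y)) = 2*(u + 2*u*(-90 + Y)) = 2*u + 4*u*(-90 + Y))
sqrt(-49731 + E(115, -187)) = sqrt(-49731 + 2*115*(-179 + 2*(-187))) = sqrt(-49731 + 2*115*(-179 - 374)) = sqrt(-49731 + 2*115*(-553)) = sqrt(-49731 - 127190) = sqrt(-176921) = I*sqrt(176921)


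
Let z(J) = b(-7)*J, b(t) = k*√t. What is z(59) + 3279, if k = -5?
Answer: 3279 - 295*I*√7 ≈ 3279.0 - 780.5*I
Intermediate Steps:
b(t) = -5*√t
z(J) = -5*I*J*√7 (z(J) = (-5*I*√7)*J = -5*I*J*√7)
z(59) + 3279 = -5*I*59*√7 + 3279 = -295*I*√7 + 3279 = 3279 - 295*I*√7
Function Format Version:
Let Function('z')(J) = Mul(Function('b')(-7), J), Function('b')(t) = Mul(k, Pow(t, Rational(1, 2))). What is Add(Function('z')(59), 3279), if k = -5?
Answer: Add(3279, Mul(-295, I, Pow(7, Rational(1, 2)))) ≈ Add(3279.0, Mul(-780.50, I))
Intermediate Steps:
Function('b')(t) = Mul(-5, Pow(t, Rational(1, 2)))
Function('z')(J) = Mul(-5, I, J, Pow(7, Rational(1, 2))) (Function('z')(J) = Mul(Mul(-5, Pow(-7, Rational(1, 2))), J) = Mul(Mul(-5, Mul(I, Pow(7, Rational(1, 2)))), J) = Mul(Mul(-5, I, Pow(7, Rational(1, 2))), J) = Mul(-5, I, J, Pow(7, Rational(1, 2))))
Add(Function('z')(59), 3279) = Add(Mul(-5, I, 59, Pow(7, Rational(1, 2))), 3279) = Add(Mul(-295, I, Pow(7, Rational(1, 2))), 3279) = Add(3279, Mul(-295, I, Pow(7, Rational(1, 2))))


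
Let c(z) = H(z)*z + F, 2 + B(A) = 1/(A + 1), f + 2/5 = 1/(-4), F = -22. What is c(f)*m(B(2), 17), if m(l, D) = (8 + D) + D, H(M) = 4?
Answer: -5166/5 ≈ -1033.2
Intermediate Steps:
f = -13/20 (f = -2/5 + 1/(-4) = -2/5 - 1/4 = -13/20 ≈ -0.65000)
B(A) = -2 + 1/(1 + A) (B(A) = -2 + 1/(A + 1) = -2 + 1/(1 + A))
c(z) = -22 + 4*z (c(z) = 4*z - 22 = -22 + 4*z)
m(l, D) = 8 + 2*D
c(f)*m(B(2), 17) = (-22 + 4*(-13/20))*(8 + 2*17) = (-22 - 13/5)*(8 + 34) = -123/5*42 = -5166/5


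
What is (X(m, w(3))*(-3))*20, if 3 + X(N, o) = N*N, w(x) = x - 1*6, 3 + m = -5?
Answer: -3660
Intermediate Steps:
m = -8 (m = -3 - 5 = -8)
w(x) = -6 + x (w(x) = x - 6 = -6 + x)
X(N, o) = -3 + N² (X(N, o) = -3 + N*N = -3 + N²)
(X(m, w(3))*(-3))*20 = ((-3 + (-8)²)*(-3))*20 = ((-3 + 64)*(-3))*20 = (61*(-3))*20 = -183*20 = -3660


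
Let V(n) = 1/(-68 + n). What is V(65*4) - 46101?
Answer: -8851391/192 ≈ -46101.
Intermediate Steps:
V(65*4) - 46101 = 1/(-68 + 65*4) - 46101 = 1/(-68 + 260) - 46101 = 1/192 - 46101 = -8851391/192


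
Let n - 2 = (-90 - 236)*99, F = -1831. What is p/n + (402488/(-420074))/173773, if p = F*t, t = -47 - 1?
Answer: -200488092397441/73617998115217 ≈ -2.7234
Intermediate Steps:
n = -32272 (n = 2 + (-90 - 236)*99 = 2 - 326*99 = 2 - 32274 = -32272)
t = -48
p = 87888 (p = -1831*(-48) = 87888)
p/n + (402488/(-420074))/173773 = 87888/(-32272) + (402488/(-420074))/173773 = 87888*(-1/32272) + (402488*(-1/420074))*(1/173773) = -5493/2017 - 201244/210037*1/173773 = -5493/2017 - 201244/36498759601 = -200488092397441/73617998115217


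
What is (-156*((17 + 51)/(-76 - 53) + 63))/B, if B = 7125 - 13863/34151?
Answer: -3577897817/2615604129 ≈ -1.3679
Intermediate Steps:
B = 243312012/34151 (B = 7125 - 13863/34151 = 243312012/34151 ≈ 7124.6)
(-156*((17 + 51)/(-76 - 53) + 63))/B = (-156*((17 + 51)/(-76 - 53) + 63))/(243312012/34151) = -156*(68/(-129) + 63)*(34151/243312012) = -156*(68*(-1/129) + 63)*(34151/243312012) = -156*(-68/129 + 63)*(34151/243312012) = -156*8059/129*(34151/243312012) = -419068/43*34151/243312012 = -3577897817/2615604129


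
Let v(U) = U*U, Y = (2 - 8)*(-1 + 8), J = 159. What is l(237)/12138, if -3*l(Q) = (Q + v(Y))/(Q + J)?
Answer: -667/4806648 ≈ -0.00013877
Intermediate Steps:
Y = -42 (Y = -6*7 = -42)
v(U) = U**2
l(Q) = -(1764 + Q)/(3*(159 + Q)) (l(Q) = -(Q + (-42)**2)/(3*(Q + 159)) = -(Q + 1764)/(3*(159 + Q)) = -(1764 + Q)/(3*(159 + Q)))
l(237)/12138 = ((-1764 - 1*237)/(3*(159 + 237)))/12138 = ((1/3)*(-1764 - 237)/396)*(1/12138) = ((1/3)*(1/396)*(-2001))*(1/12138) = -667/396*1/12138 = -667/4806648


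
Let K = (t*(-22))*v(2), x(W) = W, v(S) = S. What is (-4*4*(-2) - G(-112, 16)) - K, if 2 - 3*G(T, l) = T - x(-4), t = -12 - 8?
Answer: -2654/3 ≈ -884.67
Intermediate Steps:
t = -20
K = 880 (K = -20*(-22)*2 = 440*2 = 880)
G(T, l) = -⅔ - T/3 (G(T, l) = ⅔ - (T - 1*(-4))/3 = ⅔ - (T + 4)/3 = ⅔ - (4 + T)/3 = ⅔ + (-4/3 - T/3) = -⅔ - T/3)
(-4*4*(-2) - G(-112, 16)) - K = (-4*4*(-2) - (-⅔ - ⅓*(-112))) - 1*880 = (-16*(-2) - (-⅔ + 112/3)) - 880 = (32 - 1*110/3) - 880 = (32 - 110/3) - 880 = -14/3 - 880 = -2654/3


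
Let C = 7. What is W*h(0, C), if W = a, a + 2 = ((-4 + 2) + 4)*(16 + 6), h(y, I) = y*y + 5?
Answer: 210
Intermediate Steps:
h(y, I) = 5 + y**2 (h(y, I) = y**2 + 5 = 5 + y**2)
a = 42 (a = -2 + ((-4 + 2) + 4)*(16 + 6) = -2 + (-2 + 4)*22 = -2 + 2*22 = -2 + 44 = 42)
W = 42
W*h(0, C) = 42*(5 + 0**2) = 42*(5 + 0) = 42*5 = 210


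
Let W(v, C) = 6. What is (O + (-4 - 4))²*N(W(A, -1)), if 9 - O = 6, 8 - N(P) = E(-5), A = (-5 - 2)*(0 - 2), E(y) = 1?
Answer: 175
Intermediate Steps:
A = 14 (A = -7*(-2) = 14)
N(P) = 7 (N(P) = 8 - 1*1 = 8 - 1 = 7)
O = 3 (O = 9 - 1*6 = 9 - 6 = 3)
(O + (-4 - 4))²*N(W(A, -1)) = (3 + (-4 - 4))²*7 = (3 - 8)²*7 = (-5)²*7 = 25*7 = 175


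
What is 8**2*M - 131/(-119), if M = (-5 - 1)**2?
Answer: 274307/119 ≈ 2305.1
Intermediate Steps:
M = 36 (M = (-6)**2 = 36)
8**2*M - 131/(-119) = 8**2*36 - 131/(-119) = 64*36 - 131*(-1/119) = 2304 + 131/119 = 274307/119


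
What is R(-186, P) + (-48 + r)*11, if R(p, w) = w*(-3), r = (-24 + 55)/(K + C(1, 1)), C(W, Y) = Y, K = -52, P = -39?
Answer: -21302/51 ≈ -417.69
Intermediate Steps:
r = -31/51 (r = (-24 + 55)/(-52 + 1) = 31/(-51) = 31*(-1/51) = -31/51 ≈ -0.60784)
R(p, w) = -3*w
R(-186, P) + (-48 + r)*11 = -3*(-39) + (-48 - 31/51)*11 = 117 - 2479/51*11 = 117 - 27269/51 = -21302/51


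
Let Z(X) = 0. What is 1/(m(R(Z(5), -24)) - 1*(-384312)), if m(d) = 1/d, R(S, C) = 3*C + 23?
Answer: 49/18831287 ≈ 2.6021e-6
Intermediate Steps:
R(S, C) = 23 + 3*C
1/(m(R(Z(5), -24)) - 1*(-384312)) = 1/(1/(23 + 3*(-24)) - 1*(-384312)) = 1/(1/(23 - 72) + 384312) = 1/(1/(-49) + 384312) = 1/(-1/49 + 384312) = 1/(18831287/49) = 49/18831287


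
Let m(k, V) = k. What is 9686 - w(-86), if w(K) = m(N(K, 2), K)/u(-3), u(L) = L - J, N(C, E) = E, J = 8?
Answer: 106548/11 ≈ 9686.2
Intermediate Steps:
u(L) = -8 + L (u(L) = L - 1*8 = L - 8 = -8 + L)
w(K) = -2/11 (w(K) = 2/(-8 - 3) = 2/(-11) = 2*(-1/11) = -2/11)
9686 - w(-86) = 9686 - 1*(-2/11) = 9686 + 2/11 = 106548/11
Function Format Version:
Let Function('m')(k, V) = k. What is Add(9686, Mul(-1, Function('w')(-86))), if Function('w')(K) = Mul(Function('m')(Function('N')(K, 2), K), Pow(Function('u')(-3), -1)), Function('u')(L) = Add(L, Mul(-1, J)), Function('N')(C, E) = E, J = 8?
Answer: Rational(106548, 11) ≈ 9686.2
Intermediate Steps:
Function('u')(L) = Add(-8, L) (Function('u')(L) = Add(L, Mul(-1, 8)) = Add(L, -8) = Add(-8, L))
Function('w')(K) = Rational(-2, 11) (Function('w')(K) = Mul(2, Pow(Add(-8, -3), -1)) = Mul(2, Pow(-11, -1)) = Mul(2, Rational(-1, 11)) = Rational(-2, 11))
Add(9686, Mul(-1, Function('w')(-86))) = Add(9686, Mul(-1, Rational(-2, 11))) = Add(9686, Rational(2, 11)) = Rational(106548, 11)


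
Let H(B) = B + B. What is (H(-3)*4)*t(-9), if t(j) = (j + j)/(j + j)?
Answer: -24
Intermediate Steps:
t(j) = 1 (t(j) = (2*j)/((2*j)) = (2*j)*(1/(2*j)) = 1)
H(B) = 2*B
(H(-3)*4)*t(-9) = ((2*(-3))*4)*1 = -6*4*1 = -24*1 = -24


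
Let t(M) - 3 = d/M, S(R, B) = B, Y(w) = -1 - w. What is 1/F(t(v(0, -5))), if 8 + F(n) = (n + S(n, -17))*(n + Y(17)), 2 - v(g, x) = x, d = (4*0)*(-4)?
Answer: 1/202 ≈ 0.0049505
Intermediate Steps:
d = 0 (d = 0*(-4) = 0)
v(g, x) = 2 - x
t(M) = 3 (t(M) = 3 + 0/M = 3 + 0 = 3)
F(n) = -8 + (-18 + n)*(-17 + n) (F(n) = -8 + (n - 17)*(n + (-1 - 1*17)) = -8 + (-17 + n)*(n + (-1 - 17)) = -8 + (-17 + n)*(n - 18) = -8 + (-17 + n)*(-18 + n) = -8 + (-18 + n)*(-17 + n))
1/F(t(v(0, -5))) = 1/(298 + 3² - 35*3) = 1/(298 + 9 - 105) = 1/202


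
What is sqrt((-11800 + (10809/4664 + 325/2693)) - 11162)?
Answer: I*sqrt(905510297643439906)/6280076 ≈ 151.52*I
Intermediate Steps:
sqrt((-11800 + (10809/4664 + 325/2693)) - 11162) = sqrt((-11800 + 30624437/12560152) - 11162) = sqrt(-148179169163/12560152 - 11162) = sqrt(-288375585787/12560152) = I*sqrt(905510297643439906)/6280076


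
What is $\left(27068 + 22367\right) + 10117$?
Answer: $59552$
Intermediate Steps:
$\left(27068 + 22367\right) + 10117 = 49435 + 10117 = 59552$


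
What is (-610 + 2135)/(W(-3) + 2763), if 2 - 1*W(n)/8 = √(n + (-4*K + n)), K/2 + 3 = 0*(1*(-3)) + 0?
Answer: 4237975/7721689 + 36600*√2/7721689 ≈ 0.55554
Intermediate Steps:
K = -6 (K = -6 + 2*(0*(1*(-3)) + 0) = -6 + 2*(0*(-3) + 0) = -6 + 2*(0 + 0) = -6 + 2*0 = -6 + 0 = -6)
W(n) = 16 - 8*√(24 + 2*n) (W(n) = 16 - 8*√(n + (-4*(-6) + n)) = 16 - 8*√(n + (24 + n)) = 16 - 8*√(24 + 2*n))
(-610 + 2135)/(W(-3) + 2763) = (-610 + 2135)/((16 - 8*√(24 + 2*(-3))) + 2763) = 1525/((16 - 8*√(24 - 6)) + 2763) = 1525/((16 - 24*√2) + 2763) = 1525/(2779 - 24*√2)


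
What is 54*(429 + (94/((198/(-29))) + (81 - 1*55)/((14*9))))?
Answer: 1727394/77 ≈ 22434.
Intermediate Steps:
54*(429 + (94/((198/(-29))) + (81 - 1*55)/((14*9)))) = 54*(429 + (94/((198*(-1/29))) + (81 - 55)/126)) = 54*(429 + (94/(-198/29) + 26*(1/126))) = 54*(429 + (94*(-29/198) + 13/63)) = 54*(429 + (-1363/99 + 13/63)) = 54*(429 - 9398/693) = 54*(287899/693) = 1727394/77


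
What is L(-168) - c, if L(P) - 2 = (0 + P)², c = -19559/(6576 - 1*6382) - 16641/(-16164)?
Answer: 4934692541/174212 ≈ 28326.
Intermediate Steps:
c = -17384629/174212 (c = -19559/(6576 - 6382) - 16641*(-1/16164) = -19559/194 + 1849/1796 = -17384629/174212 ≈ -99.790)
L(P) = 2 + P² (L(P) = 2 + (0 + P)² = 2 + P²)
L(-168) - c = (2 + (-168)²) - 1*(-17384629/174212) = (2 + 28224) + 17384629/174212 = 28226 + 17384629/174212 = 4934692541/174212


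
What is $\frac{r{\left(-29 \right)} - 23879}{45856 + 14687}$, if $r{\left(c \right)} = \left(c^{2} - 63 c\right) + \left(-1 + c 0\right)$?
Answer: $- \frac{21212}{60543} \approx -0.35036$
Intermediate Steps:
$r{\left(c \right)} = -1 + c^{2} - 63 c$ ($r{\left(c \right)} = \left(c^{2} - 63 c\right) + \left(-1 + 0\right) = \left(c^{2} - 63 c\right) - 1 = -1 + c^{2} - 63 c$)
$\frac{r{\left(-29 \right)} - 23879}{45856 + 14687} = \frac{\left(-1 + \left(-29\right)^{2} - -1827\right) - 23879}{45856 + 14687} = \frac{\left(-1 + 841 + 1827\right) - 23879}{60543} = \left(2667 - 23879\right) \frac{1}{60543} = \left(-21212\right) \frac{1}{60543} = - \frac{21212}{60543}$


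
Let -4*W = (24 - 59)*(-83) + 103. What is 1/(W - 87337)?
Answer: -1/88089 ≈ -1.1352e-5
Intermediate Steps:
W = -752 (W = -((24 - 59)*(-83) + 103)/4 = -(-35*(-83) + 103)/4 = -(2905 + 103)/4 = -¼*3008 = -752)
1/(W - 87337) = 1/(-752 - 87337) = 1/(-88089) = -1/88089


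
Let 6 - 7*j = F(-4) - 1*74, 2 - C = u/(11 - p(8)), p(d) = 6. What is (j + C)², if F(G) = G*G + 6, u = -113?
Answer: 1324801/1225 ≈ 1081.5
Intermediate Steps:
F(G) = 6 + G² (F(G) = G² + 6 = 6 + G²)
C = 123/5 (C = 2 - (-113)/(11 - 1*6) = 2 - (-113)/(11 - 6) = 2 - (-113)/5 = 2 - 1*(-113/5) = 2 + 113/5 = 123/5 ≈ 24.600)
j = 58/7 (j = 6/7 - ((6 + (-4)²) - 1*74)/7 = 6/7 - ((6 + 16) - 74)/7 = 6/7 - (22 - 74)/7 = 6/7 - ⅐*(-52) = 6/7 + 52/7 = 58/7 ≈ 8.2857)
(j + C)² = (58/7 + 123/5)² = (1151/35)² = 1324801/1225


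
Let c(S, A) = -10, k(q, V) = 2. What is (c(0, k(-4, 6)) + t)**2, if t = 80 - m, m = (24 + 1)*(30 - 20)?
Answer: 32400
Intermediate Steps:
m = 250 (m = 25*10 = 250)
t = -170 (t = 80 - 1*250 = 80 - 250 = -170)
(c(0, k(-4, 6)) + t)**2 = (-10 - 170)**2 = (-180)**2 = 32400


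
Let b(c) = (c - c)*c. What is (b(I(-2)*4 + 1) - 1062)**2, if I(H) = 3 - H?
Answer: 1127844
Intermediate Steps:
b(c) = 0 (b(c) = 0*c = 0)
(b(I(-2)*4 + 1) - 1062)**2 = (0 - 1062)**2 = (-1062)**2 = 1127844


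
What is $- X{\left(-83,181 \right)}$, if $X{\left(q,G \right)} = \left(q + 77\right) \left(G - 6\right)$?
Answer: $1050$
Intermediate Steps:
$X{\left(q,G \right)} = \left(-6 + G\right) \left(77 + q\right)$ ($X{\left(q,G \right)} = \left(77 + q\right) \left(-6 + G\right) = \left(-6 + G\right) \left(77 + q\right)$)
$- X{\left(-83,181 \right)} = - (-462 - -498 + 77 \cdot 181 + 181 \left(-83\right)) = - (-462 + 498 + 13937 - 15023) = \left(-1\right) \left(-1050\right) = 1050$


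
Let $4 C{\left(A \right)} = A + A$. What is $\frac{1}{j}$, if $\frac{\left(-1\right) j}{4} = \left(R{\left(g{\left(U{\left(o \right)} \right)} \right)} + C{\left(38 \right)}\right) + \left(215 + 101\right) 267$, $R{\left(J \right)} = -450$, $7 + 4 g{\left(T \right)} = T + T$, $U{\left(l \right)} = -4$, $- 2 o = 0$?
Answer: $- \frac{1}{335764} \approx -2.9783 \cdot 10^{-6}$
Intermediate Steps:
$o = 0$ ($o = \left(- \frac{1}{2}\right) 0 = 0$)
$g{\left(T \right)} = - \frac{7}{4} + \frac{T}{2}$ ($g{\left(T \right)} = - \frac{7}{4} + \frac{T + T}{4} = - \frac{7}{4} + \frac{2 T}{4} = - \frac{7}{4} + \frac{T}{2}$)
$C{\left(A \right)} = \frac{A}{2}$ ($C{\left(A \right)} = \frac{A + A}{4} = \frac{2 A}{4} = \frac{A}{2}$)
$j = -335764$ ($j = - 4 \left(\left(-450 + \frac{1}{2} \cdot 38\right) + \left(215 + 101\right) 267\right) = - 4 \left(\left(-450 + 19\right) + 316 \cdot 267\right) = - 4 \left(-431 + 84372\right) = \left(-4\right) 83941 = -335764$)
$\frac{1}{j} = \frac{1}{-335764} = - \frac{1}{335764}$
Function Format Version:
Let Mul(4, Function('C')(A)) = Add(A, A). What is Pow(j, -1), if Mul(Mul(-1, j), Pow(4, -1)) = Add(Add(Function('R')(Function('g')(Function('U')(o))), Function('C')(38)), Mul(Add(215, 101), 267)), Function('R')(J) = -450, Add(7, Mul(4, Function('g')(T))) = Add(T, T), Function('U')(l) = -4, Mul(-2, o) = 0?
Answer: Rational(-1, 335764) ≈ -2.9783e-6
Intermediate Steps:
o = 0 (o = Mul(Rational(-1, 2), 0) = 0)
Function('g')(T) = Add(Rational(-7, 4), Mul(Rational(1, 2), T)) (Function('g')(T) = Add(Rational(-7, 4), Mul(Rational(1, 4), Add(T, T))) = Add(Rational(-7, 4), Mul(Rational(1, 4), Mul(2, T))) = Add(Rational(-7, 4), Mul(Rational(1, 2), T)))
Function('C')(A) = Mul(Rational(1, 2), A) (Function('C')(A) = Mul(Rational(1, 4), Add(A, A)) = Mul(Rational(1, 4), Mul(2, A)) = Mul(Rational(1, 2), A))
j = -335764 (j = Mul(-4, Add(Add(-450, Mul(Rational(1, 2), 38)), Mul(Add(215, 101), 267))) = Mul(-4, Add(Add(-450, 19), Mul(316, 267))) = Mul(-4, Add(-431, 84372)) = Mul(-4, 83941) = -335764)
Pow(j, -1) = Pow(-335764, -1) = Rational(-1, 335764)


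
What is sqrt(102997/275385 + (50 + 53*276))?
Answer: sqrt(1113162355975395)/275385 ≈ 121.15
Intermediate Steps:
sqrt(102997/275385 + (50 + 53*276)) = sqrt(102997*(1/275385) + (50 + 14628)) = sqrt(102997/275385 + 14678) = sqrt(4042204027/275385) = sqrt(1113162355975395)/275385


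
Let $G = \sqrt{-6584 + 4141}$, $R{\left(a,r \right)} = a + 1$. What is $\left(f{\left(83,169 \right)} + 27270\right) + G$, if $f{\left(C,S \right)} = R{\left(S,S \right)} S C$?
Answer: $2411860 + i \sqrt{2443} \approx 2.4119 \cdot 10^{6} + 49.427 i$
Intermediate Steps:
$R{\left(a,r \right)} = 1 + a$
$G = i \sqrt{2443}$ ($G = \sqrt{-2443} = i \sqrt{2443} \approx 49.427 i$)
$f{\left(C,S \right)} = C S \left(1 + S\right)$ ($f{\left(C,S \right)} = \left(1 + S\right) S C = S \left(1 + S\right) C = C S \left(1 + S\right)$)
$\left(f{\left(83,169 \right)} + 27270\right) + G = \left(83 \cdot 169 \left(1 + 169\right) + 27270\right) + i \sqrt{2443} = \left(83 \cdot 169 \cdot 170 + 27270\right) + i \sqrt{2443} = \left(2384590 + 27270\right) + i \sqrt{2443} = 2411860 + i \sqrt{2443}$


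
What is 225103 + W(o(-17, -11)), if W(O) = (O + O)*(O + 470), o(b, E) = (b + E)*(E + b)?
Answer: 2191375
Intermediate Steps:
o(b, E) = (E + b)² (o(b, E) = (E + b)*(E + b) = (E + b)²)
W(O) = 2*O*(470 + O) (W(O) = (2*O)*(470 + O) = 2*O*(470 + O))
225103 + W(o(-17, -11)) = 225103 + 2*(-11 - 17)²*(470 + (-11 - 17)²) = 225103 + 2*(-28)²*(470 + (-28)²) = 225103 + 2*784*(470 + 784) = 225103 + 2*784*1254 = 225103 + 1966272 = 2191375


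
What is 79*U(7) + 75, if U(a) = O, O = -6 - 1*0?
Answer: -399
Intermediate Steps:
O = -6 (O = -6 + 0 = -6)
U(a) = -6
79*U(7) + 75 = 79*(-6) + 75 = -474 + 75 = -399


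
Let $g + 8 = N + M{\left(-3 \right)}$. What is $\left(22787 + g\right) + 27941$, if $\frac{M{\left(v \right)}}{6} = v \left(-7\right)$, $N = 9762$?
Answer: $60608$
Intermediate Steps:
$M{\left(v \right)} = - 42 v$ ($M{\left(v \right)} = 6 v \left(-7\right) = 6 \left(- 7 v\right) = - 42 v$)
$g = 9880$ ($g = -8 + \left(9762 - -126\right) = -8 + \left(9762 + 126\right) = -8 + 9888 = 9880$)
$\left(22787 + g\right) + 27941 = \left(22787 + 9880\right) + 27941 = 32667 + 27941 = 60608$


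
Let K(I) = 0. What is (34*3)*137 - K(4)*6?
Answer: 13974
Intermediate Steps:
(34*3)*137 - K(4)*6 = (34*3)*137 - 1*0*6 = 102*137 + 0*6 = 13974 + 0 = 13974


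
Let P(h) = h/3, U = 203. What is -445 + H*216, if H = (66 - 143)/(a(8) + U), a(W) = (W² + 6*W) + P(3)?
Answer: -39313/79 ≈ -497.63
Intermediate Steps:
P(h) = h/3 (P(h) = h*(⅓) = h/3)
a(W) = 1 + W² + 6*W (a(W) = (W² + 6*W) + (⅓)*3 = (W² + 6*W) + 1 = 1 + W² + 6*W)
H = -77/316 (H = (66 - 143)/((1 + 8² + 6*8) + 203) = -77/((1 + 64 + 48) + 203) = -77/(113 + 203) = -77/316 ≈ -0.24367)
-445 + H*216 = -445 - 77/316*216 = -445 - 4158/79 = -39313/79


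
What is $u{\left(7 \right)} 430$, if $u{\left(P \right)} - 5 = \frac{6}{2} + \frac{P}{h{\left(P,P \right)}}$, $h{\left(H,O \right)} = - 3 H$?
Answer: $\frac{9890}{3} \approx 3296.7$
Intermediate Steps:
$u{\left(P \right)} = \frac{23}{3}$ ($u{\left(P \right)} = 5 + \left(\frac{6}{2} + \frac{P}{\left(-3\right) P}\right) = 5 + \left(6 \cdot \frac{1}{2} + P \left(- \frac{1}{3 P}\right)\right) = 5 + \left(3 - \frac{1}{3}\right) = 5 + \frac{8}{3} = \frac{23}{3}$)
$u{\left(7 \right)} 430 = \frac{23}{3} \cdot 430 = \frac{9890}{3}$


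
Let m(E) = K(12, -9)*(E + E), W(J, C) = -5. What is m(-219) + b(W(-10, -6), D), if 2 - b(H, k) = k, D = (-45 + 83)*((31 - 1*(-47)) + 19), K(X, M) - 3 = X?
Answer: -10254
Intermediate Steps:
K(X, M) = 3 + X
D = 3686 (D = 38*((31 + 47) + 19) = 38*(78 + 19) = 38*97 = 3686)
b(H, k) = 2 - k
m(E) = 30*E (m(E) = (3 + 12)*(E + E) = 15*(2*E) = 30*E)
m(-219) + b(W(-10, -6), D) = 30*(-219) + (2 - 1*3686) = -6570 + (2 - 3686) = -6570 - 3684 = -10254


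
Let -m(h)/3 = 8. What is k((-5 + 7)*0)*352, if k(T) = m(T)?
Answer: -8448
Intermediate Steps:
m(h) = -24 (m(h) = -3*8 = -24)
k(T) = -24
k((-5 + 7)*0)*352 = -24*352 = -8448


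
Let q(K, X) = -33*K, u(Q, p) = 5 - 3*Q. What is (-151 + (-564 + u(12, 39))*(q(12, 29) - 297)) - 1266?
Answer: 410918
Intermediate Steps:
(-151 + (-564 + u(12, 39))*(q(12, 29) - 297)) - 1266 = (-151 + (-564 + (5 - 3*12))*(-33*12 - 297)) - 1266 = (-151 + (-564 + (5 - 36))*(-396 - 297)) - 1266 = (-151 + (-564 - 31)*(-693)) - 1266 = (-151 - 595*(-693)) - 1266 = (-151 + 412335) - 1266 = 412184 - 1266 = 410918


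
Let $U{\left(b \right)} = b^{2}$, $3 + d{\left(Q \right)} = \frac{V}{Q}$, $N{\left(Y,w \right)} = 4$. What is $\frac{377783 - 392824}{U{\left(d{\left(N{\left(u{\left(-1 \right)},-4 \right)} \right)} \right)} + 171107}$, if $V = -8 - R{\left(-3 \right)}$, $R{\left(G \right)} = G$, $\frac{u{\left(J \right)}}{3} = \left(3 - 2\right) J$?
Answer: $- \frac{240656}{2738001} \approx -0.087895$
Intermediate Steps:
$u{\left(J \right)} = 3 J$ ($u{\left(J \right)} = 3 \left(3 - 2\right) J = 3 \cdot 1 J = 3 J$)
$V = -5$ ($V = -8 - -3 = -8 + 3 = -5$)
$d{\left(Q \right)} = -3 - \frac{5}{Q}$
$\frac{377783 - 392824}{U{\left(d{\left(N{\left(u{\left(-1 \right)},-4 \right)} \right)} \right)} + 171107} = \frac{377783 - 392824}{\left(-3 - \frac{5}{4}\right)^{2} + 171107} = - \frac{15041}{\left(-3 - \frac{5}{4}\right)^{2} + 171107} = - \frac{15041}{\left(- \frac{17}{4}\right)^{2} + 171107} = - \frac{15041}{\frac{289}{16} + 171107} = - \frac{15041}{\frac{2738001}{16}} = \left(-15041\right) \frac{16}{2738001} = - \frac{240656}{2738001}$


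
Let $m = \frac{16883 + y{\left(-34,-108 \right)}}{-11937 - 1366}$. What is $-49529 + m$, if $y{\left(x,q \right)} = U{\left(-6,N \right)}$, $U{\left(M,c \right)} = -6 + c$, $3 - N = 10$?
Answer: $- \frac{658901157}{13303} \approx -49530.0$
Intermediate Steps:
$N = -7$ ($N = 3 - 10 = -7$)
$y{\left(x,q \right)} = -13$ ($y{\left(x,q \right)} = -6 - 7 = -13$)
$m = - \frac{16870}{13303}$ ($m = \frac{16883 - 13}{-11937 - 1366} = \frac{16870}{-13303} = 16870 \left(- \frac{1}{13303}\right) = - \frac{16870}{13303} \approx -1.2681$)
$-49529 + m = -49529 - \frac{16870}{13303} = - \frac{658901157}{13303}$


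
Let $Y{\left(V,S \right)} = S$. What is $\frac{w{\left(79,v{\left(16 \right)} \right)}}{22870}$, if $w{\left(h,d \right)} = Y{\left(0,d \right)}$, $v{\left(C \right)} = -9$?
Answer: $- \frac{9}{22870} \approx -0.00039353$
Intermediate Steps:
$w{\left(h,d \right)} = d$
$\frac{w{\left(79,v{\left(16 \right)} \right)}}{22870} = - \frac{9}{22870}$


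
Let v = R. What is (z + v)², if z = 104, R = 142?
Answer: 60516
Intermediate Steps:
v = 142
(z + v)² = (104 + 142)² = 246² = 60516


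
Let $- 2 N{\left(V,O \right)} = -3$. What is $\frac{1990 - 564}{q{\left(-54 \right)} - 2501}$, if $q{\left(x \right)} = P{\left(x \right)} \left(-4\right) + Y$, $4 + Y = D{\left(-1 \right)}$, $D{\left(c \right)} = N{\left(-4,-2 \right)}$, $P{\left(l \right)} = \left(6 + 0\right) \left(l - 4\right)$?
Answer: $- \frac{2852}{2223} \approx -1.283$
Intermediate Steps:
$N{\left(V,O \right)} = \frac{3}{2}$ ($N{\left(V,O \right)} = \left(- \frac{1}{2}\right) \left(-3\right) = \frac{3}{2}$)
$P{\left(l \right)} = -24 + 6 l$ ($P{\left(l \right)} = 6 \left(-4 + l\right) = -24 + 6 l$)
$D{\left(c \right)} = \frac{3}{2}$
$Y = - \frac{5}{2}$ ($Y = -4 + \frac{3}{2} = - \frac{5}{2} \approx -2.5$)
$q{\left(x \right)} = \frac{187}{2} - 24 x$ ($q{\left(x \right)} = \left(-24 + 6 x\right) \left(-4\right) - \frac{5}{2} = \left(96 - 24 x\right) - \frac{5}{2} = \frac{187}{2} - 24 x$)
$\frac{1990 - 564}{q{\left(-54 \right)} - 2501} = \frac{1990 - 564}{\left(\frac{187}{2} - -1296\right) - 2501} = \frac{1426}{\left(\frac{187}{2} + 1296\right) - 2501} = \frac{1426}{\frac{2779}{2} - 2501} = \frac{1426}{- \frac{2223}{2}} = 1426 \left(- \frac{2}{2223}\right) = - \frac{2852}{2223}$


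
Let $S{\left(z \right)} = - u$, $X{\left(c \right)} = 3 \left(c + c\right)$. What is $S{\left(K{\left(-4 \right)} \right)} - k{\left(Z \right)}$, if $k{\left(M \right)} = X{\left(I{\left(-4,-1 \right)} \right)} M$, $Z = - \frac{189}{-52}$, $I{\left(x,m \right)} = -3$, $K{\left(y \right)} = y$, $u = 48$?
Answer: $\frac{453}{26} \approx 17.423$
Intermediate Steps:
$Z = \frac{189}{52}$ ($Z = \left(-189\right) \left(- \frac{1}{52}\right) = \frac{189}{52} \approx 3.6346$)
$X{\left(c \right)} = 6 c$ ($X{\left(c \right)} = 3 \cdot 2 c = 6 c$)
$S{\left(z \right)} = -48$ ($S{\left(z \right)} = \left(-1\right) 48 = -48$)
$k{\left(M \right)} = - 18 M$ ($k{\left(M \right)} = 6 \left(-3\right) M = - 18 M$)
$S{\left(K{\left(-4 \right)} \right)} - k{\left(Z \right)} = -48 - \left(-18\right) \frac{189}{52} = -48 - - \frac{1701}{26} = -48 + \frac{1701}{26} = \frac{453}{26}$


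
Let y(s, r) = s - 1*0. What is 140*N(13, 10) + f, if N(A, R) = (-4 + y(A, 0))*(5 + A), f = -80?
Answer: 22600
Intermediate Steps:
y(s, r) = s (y(s, r) = s + 0 = s)
N(A, R) = (-4 + A)*(5 + A)
140*N(13, 10) + f = 140*(-20 + 13 + 13²) - 80 = 140*(-20 + 13 + 169) - 80 = 140*162 - 80 = 22680 - 80 = 22600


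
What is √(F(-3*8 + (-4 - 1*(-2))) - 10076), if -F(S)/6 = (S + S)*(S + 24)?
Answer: 10*I*√107 ≈ 103.44*I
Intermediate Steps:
F(S) = -12*S*(24 + S) (F(S) = -6*(S + S)*(S + 24) = -6*2*S*(24 + S) = -12*S*(24 + S))
√(F(-3*8 + (-4 - 1*(-2))) - 10076) = √(-12*(-3*8 + (-4 - 1*(-2)))*(24 + (-3*8 + (-4 - 1*(-2)))) - 10076) = √(-12*(-24 + (-4 + 2))*(24 + (-24 + (-4 + 2))) - 10076) = √(-12*(-24 - 2)*(24 + (-24 - 2)) - 10076) = √(-12*(-26)*(24 - 26) - 10076) = √(-12*(-26)*(-2) - 10076) = √(-624 - 10076) = √(-10700) = 10*I*√107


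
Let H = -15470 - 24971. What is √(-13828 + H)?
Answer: I*√54269 ≈ 232.96*I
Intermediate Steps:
H = -40441
√(-13828 + H) = √(-13828 - 40441) = √(-54269) = I*√54269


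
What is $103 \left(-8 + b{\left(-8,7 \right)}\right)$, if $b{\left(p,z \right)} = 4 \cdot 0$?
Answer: $-824$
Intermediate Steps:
$b{\left(p,z \right)} = 0$
$103 \left(-8 + b{\left(-8,7 \right)}\right) = 103 \left(-8 + 0\right) = 103 \left(-8\right) = -824$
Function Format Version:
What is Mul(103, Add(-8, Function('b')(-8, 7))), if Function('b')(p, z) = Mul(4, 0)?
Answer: -824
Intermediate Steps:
Function('b')(p, z) = 0
Mul(103, Add(-8, Function('b')(-8, 7))) = Mul(103, Add(-8, 0)) = Mul(103, -8) = -824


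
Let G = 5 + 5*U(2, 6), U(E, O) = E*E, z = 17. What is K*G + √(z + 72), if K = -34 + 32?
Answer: -50 + √89 ≈ -40.566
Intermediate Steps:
K = -2
U(E, O) = E²
G = 25 (G = 5 + 5*2² = 5 + 5*4 = 5 + 20 = 25)
K*G + √(z + 72) = -2*25 + √(17 + 72) = -50 + √89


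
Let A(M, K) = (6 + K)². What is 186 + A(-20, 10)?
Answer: 442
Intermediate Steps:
186 + A(-20, 10) = 186 + (6 + 10)² = 186 + 16² = 186 + 256 = 442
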